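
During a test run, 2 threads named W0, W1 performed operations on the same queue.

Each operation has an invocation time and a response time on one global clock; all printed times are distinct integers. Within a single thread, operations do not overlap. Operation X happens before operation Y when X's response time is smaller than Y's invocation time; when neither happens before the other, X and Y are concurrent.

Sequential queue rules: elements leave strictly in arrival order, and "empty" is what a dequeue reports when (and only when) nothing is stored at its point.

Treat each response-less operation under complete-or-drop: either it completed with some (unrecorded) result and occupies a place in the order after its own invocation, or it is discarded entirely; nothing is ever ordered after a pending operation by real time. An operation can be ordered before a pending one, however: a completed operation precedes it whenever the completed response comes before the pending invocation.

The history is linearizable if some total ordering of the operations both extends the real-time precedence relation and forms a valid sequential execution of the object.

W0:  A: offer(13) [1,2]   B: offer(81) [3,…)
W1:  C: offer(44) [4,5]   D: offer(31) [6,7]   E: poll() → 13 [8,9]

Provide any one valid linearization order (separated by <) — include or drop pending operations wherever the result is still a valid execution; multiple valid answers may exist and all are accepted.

step 1: A offer(13) — queue <13>
step 2: B offer(81) (pending, included) — queue <13,81>
step 3: C offer(44) — queue <13,81,44>
step 4: D offer(31) — queue <13,81,44,31>
step 5: E poll() → 13 — queue <81,44,31>

A < B < C < D < E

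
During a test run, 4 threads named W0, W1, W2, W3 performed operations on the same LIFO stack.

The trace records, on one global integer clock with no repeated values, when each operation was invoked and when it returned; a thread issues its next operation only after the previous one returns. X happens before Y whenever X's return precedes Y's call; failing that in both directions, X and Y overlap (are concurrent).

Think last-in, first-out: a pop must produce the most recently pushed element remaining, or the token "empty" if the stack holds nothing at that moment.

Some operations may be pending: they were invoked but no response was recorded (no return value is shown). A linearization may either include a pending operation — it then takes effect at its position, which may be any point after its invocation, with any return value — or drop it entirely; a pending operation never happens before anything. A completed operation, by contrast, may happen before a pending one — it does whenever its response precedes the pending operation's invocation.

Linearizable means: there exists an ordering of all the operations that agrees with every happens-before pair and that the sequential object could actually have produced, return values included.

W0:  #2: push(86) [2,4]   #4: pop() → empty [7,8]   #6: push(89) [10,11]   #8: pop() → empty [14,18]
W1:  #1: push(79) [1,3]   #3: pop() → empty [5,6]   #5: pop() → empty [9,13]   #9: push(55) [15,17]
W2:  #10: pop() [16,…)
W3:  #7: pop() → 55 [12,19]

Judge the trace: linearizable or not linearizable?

prefix check: 1..5 passes, 1..6 fails once #3's time-6 response joins
real-time-consistent orders of the 3 completed operations: 2 — all fail the LIFO stack replay
one such order, #1, #2, #3, breaks at step 3 where #3 pop() → empty is illegal
one such order, #2, #1, #3, breaks at step 3 where #3 pop() → empty is illegal

not linearizable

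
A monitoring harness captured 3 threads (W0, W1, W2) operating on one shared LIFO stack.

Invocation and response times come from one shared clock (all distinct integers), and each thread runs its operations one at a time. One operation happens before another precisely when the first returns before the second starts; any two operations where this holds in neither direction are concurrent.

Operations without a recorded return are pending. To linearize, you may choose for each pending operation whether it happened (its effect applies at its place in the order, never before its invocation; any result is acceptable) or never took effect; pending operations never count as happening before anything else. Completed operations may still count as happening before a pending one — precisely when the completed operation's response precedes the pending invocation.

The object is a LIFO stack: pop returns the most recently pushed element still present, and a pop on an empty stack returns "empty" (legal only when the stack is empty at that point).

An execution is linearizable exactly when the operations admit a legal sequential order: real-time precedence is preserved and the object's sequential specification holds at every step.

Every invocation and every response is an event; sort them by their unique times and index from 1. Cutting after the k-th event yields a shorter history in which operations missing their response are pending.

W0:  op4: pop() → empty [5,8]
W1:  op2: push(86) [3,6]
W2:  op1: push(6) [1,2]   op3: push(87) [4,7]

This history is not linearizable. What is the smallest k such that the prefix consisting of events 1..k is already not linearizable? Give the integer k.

events 1..7 are linearizable, e.g. via op1, op2, op3:
after step 1 (op1 push(6)): stack <6>
after step 2 (op2 push(86)): stack <6,86>
after step 3 (op3 push(87)): stack <6,86,87>
at event 8 (op4's time-8 response) nothing linearizes any more
sample order op1, op2, op3, op4 stalls at step 4 — op4 pop() → empty has no legal effect
sample order op1, op2, op4, op3 stalls at step 3 — op4 pop() → empty has no legal effect

8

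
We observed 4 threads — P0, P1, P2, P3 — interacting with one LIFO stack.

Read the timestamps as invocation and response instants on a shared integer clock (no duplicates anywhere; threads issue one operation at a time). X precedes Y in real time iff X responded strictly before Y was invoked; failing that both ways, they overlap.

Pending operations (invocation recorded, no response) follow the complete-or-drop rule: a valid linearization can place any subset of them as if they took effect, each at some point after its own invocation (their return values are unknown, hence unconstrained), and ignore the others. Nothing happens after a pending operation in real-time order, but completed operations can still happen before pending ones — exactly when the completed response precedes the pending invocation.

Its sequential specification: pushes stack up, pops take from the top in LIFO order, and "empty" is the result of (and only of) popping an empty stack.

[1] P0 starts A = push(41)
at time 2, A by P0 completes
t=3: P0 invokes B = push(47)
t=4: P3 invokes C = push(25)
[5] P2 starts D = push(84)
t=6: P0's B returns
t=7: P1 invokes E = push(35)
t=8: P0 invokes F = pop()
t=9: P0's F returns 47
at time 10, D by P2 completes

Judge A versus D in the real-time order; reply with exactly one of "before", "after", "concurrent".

A spans [1,2], D spans [5,10]
resp(A)=2 < inv(D)=5

before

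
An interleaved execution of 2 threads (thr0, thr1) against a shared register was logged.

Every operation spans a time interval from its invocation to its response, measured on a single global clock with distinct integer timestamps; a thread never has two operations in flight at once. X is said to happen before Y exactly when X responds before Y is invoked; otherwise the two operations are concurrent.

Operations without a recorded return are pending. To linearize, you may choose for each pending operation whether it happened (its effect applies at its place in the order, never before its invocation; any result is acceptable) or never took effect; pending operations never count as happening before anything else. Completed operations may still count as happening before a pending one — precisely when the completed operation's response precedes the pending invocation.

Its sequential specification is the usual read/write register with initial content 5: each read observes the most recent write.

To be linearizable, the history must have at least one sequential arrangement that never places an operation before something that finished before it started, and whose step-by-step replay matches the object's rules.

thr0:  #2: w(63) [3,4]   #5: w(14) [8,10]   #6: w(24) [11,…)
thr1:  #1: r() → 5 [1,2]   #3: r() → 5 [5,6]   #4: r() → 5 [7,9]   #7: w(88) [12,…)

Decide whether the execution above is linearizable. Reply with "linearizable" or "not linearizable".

the violation lands at event 6, #3's response at time 6: events 1..5 linearize, events 1..6 do not
one real-time candidate order over the 3 completed operations — the register replay rejects it
e.g. #1, #2, #3: illegal at step 3, since #3 r() → 5 cannot apply there

not linearizable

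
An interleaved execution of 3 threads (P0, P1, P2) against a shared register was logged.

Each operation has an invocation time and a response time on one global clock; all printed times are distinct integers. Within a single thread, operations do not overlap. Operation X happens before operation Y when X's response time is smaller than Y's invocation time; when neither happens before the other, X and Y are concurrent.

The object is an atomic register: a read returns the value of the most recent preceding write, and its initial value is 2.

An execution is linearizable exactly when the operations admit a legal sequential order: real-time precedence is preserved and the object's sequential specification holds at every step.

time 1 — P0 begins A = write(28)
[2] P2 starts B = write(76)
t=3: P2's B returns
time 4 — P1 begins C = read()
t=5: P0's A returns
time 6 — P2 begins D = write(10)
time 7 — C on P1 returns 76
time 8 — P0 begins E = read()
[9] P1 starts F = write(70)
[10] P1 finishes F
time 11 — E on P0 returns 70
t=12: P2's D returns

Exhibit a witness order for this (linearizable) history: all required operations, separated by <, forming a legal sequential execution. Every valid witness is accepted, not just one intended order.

A < B < C < D < F < E

after step 1 (A write(28)): value 28
after step 2 (B write(76)): value 76
after step 3 (C read() → 76): value 76
after step 4 (D write(10)): value 10
after step 5 (F write(70)): value 70
after step 6 (E read() → 70): value 70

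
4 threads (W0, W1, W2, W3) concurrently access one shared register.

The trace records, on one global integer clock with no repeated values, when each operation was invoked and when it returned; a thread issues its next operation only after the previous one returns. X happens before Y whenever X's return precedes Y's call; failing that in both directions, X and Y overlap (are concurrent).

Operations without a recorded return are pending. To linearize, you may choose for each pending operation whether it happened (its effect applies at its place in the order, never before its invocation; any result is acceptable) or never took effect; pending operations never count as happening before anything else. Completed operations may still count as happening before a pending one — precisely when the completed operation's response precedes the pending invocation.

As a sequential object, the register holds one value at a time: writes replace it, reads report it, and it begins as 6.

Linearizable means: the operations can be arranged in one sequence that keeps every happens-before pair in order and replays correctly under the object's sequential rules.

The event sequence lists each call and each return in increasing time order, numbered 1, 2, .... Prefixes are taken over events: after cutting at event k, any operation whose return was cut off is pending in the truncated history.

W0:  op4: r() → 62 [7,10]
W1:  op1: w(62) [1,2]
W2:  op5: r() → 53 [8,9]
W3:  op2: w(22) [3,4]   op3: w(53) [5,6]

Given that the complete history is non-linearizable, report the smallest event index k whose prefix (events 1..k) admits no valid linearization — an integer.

10

a valid linearization of events 1..9 exists, for instance op1, op2, op3, op4, op5:
after step 1 (op1 w(62)): value 62
after step 2 (op2 w(22)): value 22
after step 3 (op3 w(53)): value 53
after step 4 (op4 r() (pending, included)): value 53
after step 5 (op5 r() → 53): value 53
event 10 — op4's response, time 10 — after it, nothing linearizes
e.g. op1, op2, op3, op4, op5: illegal at step 4, since op4 r() → 62 cannot apply there
e.g. op1, op2, op3, op5, op4: illegal at step 5, since op4 r() → 62 cannot apply there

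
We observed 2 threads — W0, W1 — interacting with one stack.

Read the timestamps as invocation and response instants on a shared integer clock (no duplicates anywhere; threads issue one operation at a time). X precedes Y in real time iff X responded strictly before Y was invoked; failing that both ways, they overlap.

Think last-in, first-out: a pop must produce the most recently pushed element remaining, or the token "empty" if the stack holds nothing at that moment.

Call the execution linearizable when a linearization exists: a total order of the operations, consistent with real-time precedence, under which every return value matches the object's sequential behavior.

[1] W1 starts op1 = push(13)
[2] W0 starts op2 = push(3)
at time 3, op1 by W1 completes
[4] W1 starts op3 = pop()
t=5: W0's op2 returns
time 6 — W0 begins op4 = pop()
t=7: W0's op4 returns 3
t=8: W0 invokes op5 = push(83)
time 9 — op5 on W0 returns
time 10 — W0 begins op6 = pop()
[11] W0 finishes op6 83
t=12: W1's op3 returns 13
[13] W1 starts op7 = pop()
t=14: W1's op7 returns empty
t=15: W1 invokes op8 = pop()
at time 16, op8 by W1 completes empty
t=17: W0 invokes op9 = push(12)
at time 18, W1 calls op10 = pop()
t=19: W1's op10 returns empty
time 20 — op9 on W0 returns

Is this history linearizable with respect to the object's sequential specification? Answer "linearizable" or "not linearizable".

witness order: op1, op2, op4, op3, op5, op6, op7, op8, op10, op9
step 1: op1 push(13) — stack <13>
step 2: op2 push(3) — stack <13,3>
step 3: op4 pop() → 3 — stack <13>
step 4: op3 pop() → 13 — stack <>
step 5: op5 push(83) — stack <83>
step 6: op6 pop() → 83 — stack <>
step 7: op7 pop() → empty — stack <>
step 8: op8 pop() → empty — stack <>
step 9: op10 pop() → empty — stack <>
step 10: op9 push(12) — stack <12>

linearizable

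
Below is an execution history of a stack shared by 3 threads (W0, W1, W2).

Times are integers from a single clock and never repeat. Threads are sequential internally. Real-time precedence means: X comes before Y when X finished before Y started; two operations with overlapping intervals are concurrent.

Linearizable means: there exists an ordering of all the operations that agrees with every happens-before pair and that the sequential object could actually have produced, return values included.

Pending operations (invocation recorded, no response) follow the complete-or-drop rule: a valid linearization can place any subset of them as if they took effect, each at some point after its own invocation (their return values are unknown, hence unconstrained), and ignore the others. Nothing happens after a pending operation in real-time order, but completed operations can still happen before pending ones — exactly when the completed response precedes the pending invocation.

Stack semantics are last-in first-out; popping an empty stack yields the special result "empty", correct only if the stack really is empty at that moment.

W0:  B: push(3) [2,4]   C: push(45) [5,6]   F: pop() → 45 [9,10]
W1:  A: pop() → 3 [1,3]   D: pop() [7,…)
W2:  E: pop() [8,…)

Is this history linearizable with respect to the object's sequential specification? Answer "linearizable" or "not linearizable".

one valid linearization: B, A, C, F
after step 1 (B push(3)): stack <3>
after step 2 (A pop() → 3): stack <>
after step 3 (C push(45)): stack <45>
after step 4 (F pop() → 45): stack <>

linearizable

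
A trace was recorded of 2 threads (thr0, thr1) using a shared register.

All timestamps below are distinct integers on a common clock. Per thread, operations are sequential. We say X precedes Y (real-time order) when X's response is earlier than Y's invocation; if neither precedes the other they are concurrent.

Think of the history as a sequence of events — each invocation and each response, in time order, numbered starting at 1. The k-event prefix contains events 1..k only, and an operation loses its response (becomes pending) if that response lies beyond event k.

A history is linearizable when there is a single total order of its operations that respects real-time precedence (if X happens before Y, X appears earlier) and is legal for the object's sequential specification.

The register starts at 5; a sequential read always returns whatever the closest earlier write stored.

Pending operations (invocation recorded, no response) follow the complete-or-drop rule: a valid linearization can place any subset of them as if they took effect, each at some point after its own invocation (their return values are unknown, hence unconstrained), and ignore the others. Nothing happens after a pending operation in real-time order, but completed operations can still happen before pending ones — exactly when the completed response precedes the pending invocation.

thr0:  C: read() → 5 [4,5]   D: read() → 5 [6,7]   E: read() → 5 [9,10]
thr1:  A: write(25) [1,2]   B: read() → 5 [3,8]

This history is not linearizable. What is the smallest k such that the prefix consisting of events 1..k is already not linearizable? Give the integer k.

5

events 1..4 are linearizable; a witness order is A:
after step 1 (A write(25)): value 25
at event 5 (C's time-5 response) nothing linearizes any more
include/drop combinations of the 1 pending operation (B) were all tried; none helps
take A, C (pending dropped): step 2 already fails, because C read() → 5 cannot occur there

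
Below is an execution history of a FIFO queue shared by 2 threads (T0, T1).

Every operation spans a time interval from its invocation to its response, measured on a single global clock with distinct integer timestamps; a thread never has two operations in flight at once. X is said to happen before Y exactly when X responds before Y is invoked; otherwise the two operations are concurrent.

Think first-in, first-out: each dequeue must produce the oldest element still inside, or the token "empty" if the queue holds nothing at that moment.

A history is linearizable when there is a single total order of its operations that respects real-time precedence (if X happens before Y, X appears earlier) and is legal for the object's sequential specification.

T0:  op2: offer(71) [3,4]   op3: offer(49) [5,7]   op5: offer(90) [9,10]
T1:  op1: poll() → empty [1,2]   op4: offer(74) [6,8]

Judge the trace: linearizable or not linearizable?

a witness: op1, op2, op3, op4, op5
step 1: op1 poll() → empty — queue <>
step 2: op2 offer(71) — queue <71>
step 3: op3 offer(49) — queue <71,49>
step 4: op4 offer(74) — queue <71,49,74>
step 5: op5 offer(90) — queue <71,49,74,90>

linearizable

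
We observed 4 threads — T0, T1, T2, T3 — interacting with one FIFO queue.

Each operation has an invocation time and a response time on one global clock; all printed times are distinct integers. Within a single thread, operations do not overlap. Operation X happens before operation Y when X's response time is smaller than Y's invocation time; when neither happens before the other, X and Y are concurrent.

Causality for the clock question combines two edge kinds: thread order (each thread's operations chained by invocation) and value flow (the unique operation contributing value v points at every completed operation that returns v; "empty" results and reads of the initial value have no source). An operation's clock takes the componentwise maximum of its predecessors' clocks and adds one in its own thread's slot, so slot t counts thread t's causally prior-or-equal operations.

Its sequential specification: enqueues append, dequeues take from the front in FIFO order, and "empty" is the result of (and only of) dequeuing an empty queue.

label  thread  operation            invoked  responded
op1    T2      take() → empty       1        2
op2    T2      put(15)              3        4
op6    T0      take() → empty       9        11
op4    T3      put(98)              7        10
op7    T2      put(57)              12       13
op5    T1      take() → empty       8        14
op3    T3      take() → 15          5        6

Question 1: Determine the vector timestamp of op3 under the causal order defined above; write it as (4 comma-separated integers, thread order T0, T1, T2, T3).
Answer: (0, 0, 2, 1)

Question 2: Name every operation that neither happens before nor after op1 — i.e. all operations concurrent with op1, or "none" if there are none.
Answer: none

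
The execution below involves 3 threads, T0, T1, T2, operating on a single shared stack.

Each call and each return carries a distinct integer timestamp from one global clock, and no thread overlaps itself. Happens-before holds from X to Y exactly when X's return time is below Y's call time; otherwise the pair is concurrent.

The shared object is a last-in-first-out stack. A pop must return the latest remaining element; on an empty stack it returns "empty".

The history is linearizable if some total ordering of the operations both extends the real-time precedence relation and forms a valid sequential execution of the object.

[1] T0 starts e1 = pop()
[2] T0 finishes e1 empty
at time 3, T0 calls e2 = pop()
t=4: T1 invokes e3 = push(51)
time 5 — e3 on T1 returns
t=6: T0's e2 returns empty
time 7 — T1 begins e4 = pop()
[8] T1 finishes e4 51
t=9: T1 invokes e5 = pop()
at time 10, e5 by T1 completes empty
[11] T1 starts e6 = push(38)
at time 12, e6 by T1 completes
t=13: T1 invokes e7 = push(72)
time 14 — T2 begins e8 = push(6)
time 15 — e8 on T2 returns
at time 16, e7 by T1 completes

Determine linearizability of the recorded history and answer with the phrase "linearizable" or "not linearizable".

a witness: e1, e2, e3, e4, e5, e6, e7, e8
after step 1 (e1 pop() → empty): stack <>
after step 2 (e2 pop() → empty): stack <>
after step 3 (e3 push(51)): stack <51>
after step 4 (e4 pop() → 51): stack <>
after step 5 (e5 pop() → empty): stack <>
after step 6 (e6 push(38)): stack <38>
after step 7 (e7 push(72)): stack <38,72>
after step 8 (e8 push(6)): stack <38,72,6>

linearizable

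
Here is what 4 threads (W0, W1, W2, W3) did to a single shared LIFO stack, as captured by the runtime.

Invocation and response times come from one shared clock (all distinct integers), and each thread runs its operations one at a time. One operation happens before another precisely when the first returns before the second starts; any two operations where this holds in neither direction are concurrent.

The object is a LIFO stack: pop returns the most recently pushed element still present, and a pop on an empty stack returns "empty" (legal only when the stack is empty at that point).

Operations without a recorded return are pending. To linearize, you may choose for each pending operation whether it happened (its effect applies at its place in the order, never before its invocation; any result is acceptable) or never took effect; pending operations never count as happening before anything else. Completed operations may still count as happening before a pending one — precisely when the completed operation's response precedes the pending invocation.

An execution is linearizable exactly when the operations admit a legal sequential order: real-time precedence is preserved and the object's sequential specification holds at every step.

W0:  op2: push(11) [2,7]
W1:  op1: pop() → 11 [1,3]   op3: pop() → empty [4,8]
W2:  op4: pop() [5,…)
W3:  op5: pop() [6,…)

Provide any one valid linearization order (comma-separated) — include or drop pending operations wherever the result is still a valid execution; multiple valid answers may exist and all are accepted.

after step 1 (op2 push(11)): stack <11>
after step 2 (op1 pop() → 11): stack <>
after step 3 (op3 pop() → empty): stack <>

op2, op1, op3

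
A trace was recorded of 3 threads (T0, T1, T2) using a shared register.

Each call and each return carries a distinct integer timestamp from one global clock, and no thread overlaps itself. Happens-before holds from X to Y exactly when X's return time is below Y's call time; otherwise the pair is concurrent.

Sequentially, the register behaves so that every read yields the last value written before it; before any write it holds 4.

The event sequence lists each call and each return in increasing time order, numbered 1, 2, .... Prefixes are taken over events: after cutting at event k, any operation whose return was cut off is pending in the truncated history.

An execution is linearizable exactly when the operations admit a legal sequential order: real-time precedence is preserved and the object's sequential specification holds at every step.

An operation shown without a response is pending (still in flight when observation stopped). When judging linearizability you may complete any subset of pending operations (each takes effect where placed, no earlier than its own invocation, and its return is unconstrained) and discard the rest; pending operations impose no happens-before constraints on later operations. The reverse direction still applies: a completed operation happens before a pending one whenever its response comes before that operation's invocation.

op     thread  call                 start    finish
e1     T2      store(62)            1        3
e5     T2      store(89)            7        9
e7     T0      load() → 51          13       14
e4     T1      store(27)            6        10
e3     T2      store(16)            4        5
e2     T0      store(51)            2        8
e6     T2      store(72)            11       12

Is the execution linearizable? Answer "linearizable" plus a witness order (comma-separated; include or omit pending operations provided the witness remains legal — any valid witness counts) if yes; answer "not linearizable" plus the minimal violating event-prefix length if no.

the violation lands at event 14, e7's response at time 14: events 1..13 linearize, events 1..14 do not
real-time-consistent orders of the 7 completed operations: 10 — all fail the register replay
e.g. e1, e2, e3, e4, e5, e6, e7: illegal at step 7, since e7 load() → 51 cannot apply there
e.g. e1, e2, e3, e5, e4, e6, e7: illegal at step 7, since e7 load() → 51 cannot apply there

not linearizable — minimal violating prefix: 14 events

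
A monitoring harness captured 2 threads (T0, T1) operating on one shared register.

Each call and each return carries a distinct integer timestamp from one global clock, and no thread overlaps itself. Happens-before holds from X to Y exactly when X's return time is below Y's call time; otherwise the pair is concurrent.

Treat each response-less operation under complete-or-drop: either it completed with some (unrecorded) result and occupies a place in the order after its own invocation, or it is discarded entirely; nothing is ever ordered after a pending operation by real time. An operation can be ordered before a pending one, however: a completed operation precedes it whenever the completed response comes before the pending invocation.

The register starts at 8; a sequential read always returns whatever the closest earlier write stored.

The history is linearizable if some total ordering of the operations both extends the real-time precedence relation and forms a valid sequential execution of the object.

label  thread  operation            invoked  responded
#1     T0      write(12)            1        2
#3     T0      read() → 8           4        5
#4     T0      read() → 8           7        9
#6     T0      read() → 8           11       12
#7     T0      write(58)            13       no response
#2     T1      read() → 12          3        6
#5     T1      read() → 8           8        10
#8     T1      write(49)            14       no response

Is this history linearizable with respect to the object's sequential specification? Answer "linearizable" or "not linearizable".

not linearizable

through event 4 a valid linearization exists; event 5 (#3 responding at time 5) ends that
a single order respects real time; the 2 completed register operations fail replay along it
completion choices over the 1 pending operation (#2) were checked; none helps
e.g. #1, #3 (pending dropped): illegal at step 2, since #3 read() → 8 cannot apply there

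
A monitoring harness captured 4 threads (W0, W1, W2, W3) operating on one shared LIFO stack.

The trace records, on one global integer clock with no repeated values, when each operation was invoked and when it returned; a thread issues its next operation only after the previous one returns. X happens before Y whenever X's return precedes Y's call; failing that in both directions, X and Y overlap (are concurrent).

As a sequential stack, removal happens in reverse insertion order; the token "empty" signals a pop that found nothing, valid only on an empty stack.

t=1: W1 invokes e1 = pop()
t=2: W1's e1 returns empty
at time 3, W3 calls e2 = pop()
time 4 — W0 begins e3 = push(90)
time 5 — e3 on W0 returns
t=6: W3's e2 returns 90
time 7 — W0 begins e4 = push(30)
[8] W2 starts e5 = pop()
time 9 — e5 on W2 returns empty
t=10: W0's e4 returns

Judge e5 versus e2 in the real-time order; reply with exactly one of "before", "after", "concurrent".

after

e5 spans [8,9], e2 spans [3,6]
resp(e2)=6 < inv(e5)=8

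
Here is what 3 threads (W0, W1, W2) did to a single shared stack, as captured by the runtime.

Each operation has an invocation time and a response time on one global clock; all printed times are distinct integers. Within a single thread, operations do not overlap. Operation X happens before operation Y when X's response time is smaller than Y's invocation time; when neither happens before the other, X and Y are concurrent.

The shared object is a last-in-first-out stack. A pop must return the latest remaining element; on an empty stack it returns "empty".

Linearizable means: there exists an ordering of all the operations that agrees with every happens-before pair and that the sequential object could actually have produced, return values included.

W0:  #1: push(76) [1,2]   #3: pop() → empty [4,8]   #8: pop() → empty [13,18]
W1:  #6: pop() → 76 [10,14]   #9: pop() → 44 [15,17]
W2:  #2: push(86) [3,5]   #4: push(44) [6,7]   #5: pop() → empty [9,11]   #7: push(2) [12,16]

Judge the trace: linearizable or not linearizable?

the violation lands at event 8, #3's response at time 8: events 1..7 linearize, events 1..8 do not
all 3 real-time-respecting orders fail — 4 completed stack operations, no legal replay
one such order, #1, #2, #3, #4, breaks at step 3 where #3 pop() → empty is illegal
one such order, #1, #2, #4, #3, breaks at step 4 where #3 pop() → empty is illegal

not linearizable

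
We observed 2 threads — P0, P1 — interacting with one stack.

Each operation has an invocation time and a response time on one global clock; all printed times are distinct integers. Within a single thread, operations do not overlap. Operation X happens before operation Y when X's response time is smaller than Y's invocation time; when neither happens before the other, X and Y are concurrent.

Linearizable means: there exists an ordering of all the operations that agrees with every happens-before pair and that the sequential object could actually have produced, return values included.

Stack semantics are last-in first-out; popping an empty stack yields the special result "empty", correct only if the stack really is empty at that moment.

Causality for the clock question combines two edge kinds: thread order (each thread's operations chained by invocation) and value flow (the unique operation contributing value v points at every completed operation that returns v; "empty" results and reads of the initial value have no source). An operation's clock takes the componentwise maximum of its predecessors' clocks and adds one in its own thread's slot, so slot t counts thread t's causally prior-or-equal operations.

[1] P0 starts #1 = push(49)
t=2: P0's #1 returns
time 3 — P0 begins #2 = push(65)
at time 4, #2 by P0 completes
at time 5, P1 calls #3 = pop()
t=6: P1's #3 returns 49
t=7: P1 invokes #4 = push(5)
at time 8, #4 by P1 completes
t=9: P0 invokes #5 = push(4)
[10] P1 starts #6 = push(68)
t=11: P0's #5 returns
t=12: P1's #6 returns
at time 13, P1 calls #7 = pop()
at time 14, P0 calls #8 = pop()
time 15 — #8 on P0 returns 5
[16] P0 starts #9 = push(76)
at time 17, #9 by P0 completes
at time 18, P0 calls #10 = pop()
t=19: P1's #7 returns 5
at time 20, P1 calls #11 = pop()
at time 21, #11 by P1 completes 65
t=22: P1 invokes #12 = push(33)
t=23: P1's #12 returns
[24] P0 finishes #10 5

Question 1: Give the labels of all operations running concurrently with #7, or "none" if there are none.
#7 spans [13,19]; an op avoiding the whole window 13..19 is ordered, any other is concurrent
#1 [1,2]: before
#2 [3,4]: before
#3 [5,6]: before
#4 [7,8]: before
#5 [9,11]: before
#6 [10,12]: before
#8 [14,15]: concurrent
#9 [16,17]: concurrent
#10 [18,24]: concurrent
#11 [20,21]: after
#12 [22,23]: after

#10, #8, #9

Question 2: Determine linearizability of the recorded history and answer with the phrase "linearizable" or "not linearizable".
prefix check: 1..5 passes, 1..6 fails once #3's time-6 response joins
one real-time candidate order over the 3 completed operations — the stack replay rejects it
take #1, #2, #3: step 3 already fails, because #3 pop() → 49 cannot occur there

not linearizable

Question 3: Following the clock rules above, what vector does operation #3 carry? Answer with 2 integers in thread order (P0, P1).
#1, invoked 1, has no incoming edges; only P0's bump applies → (1, 0)
from VC(#1)=(1, 0), #3 (invoked 5) maxes components and bumps P1 → (1, 1)
from VC(#1)=(1, 0), #2 (invoked 3) maxes components and bumps P0 → (2, 0)
from VC(#3)=(1, 1), #4 (invoked 7) maxes components and bumps P1 → (1, 2)
from VC(#2)=(2, 0), #5 (invoked 9) maxes components and bumps P0 → (3, 0)
from VC(#4)=(1, 2), #6 (invoked 10) maxes components and bumps P1 → (1, 3)
from VC(#4)=(1, 2), VC(#6)=(1, 3), #7 (invoked 13) maxes components and bumps P1 → (1, 4)
from VC(#4)=(1, 2), VC(#5)=(3, 0), #8 (invoked 14) maxes components and bumps P0 → (4, 2)
from VC(#2)=(2, 0), VC(#7)=(1, 4), #11 (invoked 20) maxes components and bumps P1 → (2, 5)
from VC(#8)=(4, 2), #9 (invoked 16) maxes components and bumps P0 → (5, 2)
from VC(#11)=(2, 5), #12 (invoked 22) maxes components and bumps P1 → (2, 6)
from VC(#4)=(1, 2), VC(#9)=(5, 2), #10 (invoked 18) maxes components and bumps P0 → (6, 2)
target: VC(#3) = (1, 1)

(1, 1)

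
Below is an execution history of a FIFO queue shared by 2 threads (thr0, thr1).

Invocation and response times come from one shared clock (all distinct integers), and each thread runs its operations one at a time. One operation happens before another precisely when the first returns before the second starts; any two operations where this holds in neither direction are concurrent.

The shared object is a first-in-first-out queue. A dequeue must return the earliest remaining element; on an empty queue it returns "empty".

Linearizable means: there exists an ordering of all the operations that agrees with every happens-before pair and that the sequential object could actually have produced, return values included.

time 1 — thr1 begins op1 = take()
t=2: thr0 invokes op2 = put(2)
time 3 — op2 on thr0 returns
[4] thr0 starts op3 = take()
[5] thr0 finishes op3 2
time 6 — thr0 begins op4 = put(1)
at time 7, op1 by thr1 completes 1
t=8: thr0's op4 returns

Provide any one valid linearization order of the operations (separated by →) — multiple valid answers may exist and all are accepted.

op2 → op3 → op4 → op1

after step 1 (op2 put(2)): queue <2>
after step 2 (op3 take() → 2): queue <>
after step 3 (op4 put(1)): queue <1>
after step 4 (op1 take() → 1): queue <>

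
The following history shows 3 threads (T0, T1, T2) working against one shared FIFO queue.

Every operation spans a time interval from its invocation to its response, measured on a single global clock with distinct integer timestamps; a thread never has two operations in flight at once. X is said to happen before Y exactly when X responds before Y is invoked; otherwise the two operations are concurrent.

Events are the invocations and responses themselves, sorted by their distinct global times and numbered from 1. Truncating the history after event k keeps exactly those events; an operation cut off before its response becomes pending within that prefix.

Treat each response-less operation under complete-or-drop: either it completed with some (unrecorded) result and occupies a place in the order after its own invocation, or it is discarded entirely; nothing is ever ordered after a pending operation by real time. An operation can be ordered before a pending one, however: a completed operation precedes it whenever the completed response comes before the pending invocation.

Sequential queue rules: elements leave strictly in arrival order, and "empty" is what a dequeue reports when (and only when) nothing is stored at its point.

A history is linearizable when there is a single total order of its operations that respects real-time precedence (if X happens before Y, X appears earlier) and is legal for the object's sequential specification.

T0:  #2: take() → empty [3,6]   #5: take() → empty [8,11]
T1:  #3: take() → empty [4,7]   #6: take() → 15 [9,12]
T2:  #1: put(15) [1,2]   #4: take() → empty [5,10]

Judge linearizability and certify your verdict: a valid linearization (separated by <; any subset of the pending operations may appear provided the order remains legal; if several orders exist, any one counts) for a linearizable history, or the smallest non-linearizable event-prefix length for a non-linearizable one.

already the first 10 events (up to #4's response at time 10) admit no linearization; the first 9 still do
every one of the 6 real-time-consistent orders over 4 completed FIFO queue ops fails the sequential spec
including or dropping the 2 pending operations (#5, #6) in any combination fails
sample order #1, #2, #3, #4 (pending dropped) stalls at step 2 — #2 take() → empty has no legal effect
sample order #1, #2, #4, #3 (pending dropped) stalls at step 2 — #2 take() → empty has no legal effect

not linearizable — minimal violating prefix: 10 events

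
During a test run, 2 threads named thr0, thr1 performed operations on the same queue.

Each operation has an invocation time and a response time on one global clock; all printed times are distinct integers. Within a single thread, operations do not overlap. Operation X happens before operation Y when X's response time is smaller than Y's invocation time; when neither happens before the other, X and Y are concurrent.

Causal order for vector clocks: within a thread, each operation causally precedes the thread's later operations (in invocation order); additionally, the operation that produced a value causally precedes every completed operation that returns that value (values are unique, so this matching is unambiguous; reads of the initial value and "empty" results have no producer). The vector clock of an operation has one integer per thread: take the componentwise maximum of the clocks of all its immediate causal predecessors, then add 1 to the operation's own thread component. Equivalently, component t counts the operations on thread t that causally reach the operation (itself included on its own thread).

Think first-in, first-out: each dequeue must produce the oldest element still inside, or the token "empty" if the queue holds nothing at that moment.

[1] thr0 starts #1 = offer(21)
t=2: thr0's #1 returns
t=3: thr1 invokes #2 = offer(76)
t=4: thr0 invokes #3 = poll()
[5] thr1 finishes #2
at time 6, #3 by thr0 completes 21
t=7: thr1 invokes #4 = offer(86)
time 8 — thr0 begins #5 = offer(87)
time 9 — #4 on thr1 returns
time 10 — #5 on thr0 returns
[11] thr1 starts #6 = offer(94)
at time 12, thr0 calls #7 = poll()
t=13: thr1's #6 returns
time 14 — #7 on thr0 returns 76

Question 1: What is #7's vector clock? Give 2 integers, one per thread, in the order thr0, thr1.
(4, 1)

no predecessors for #2 (invoked 3): thr1 increments from zero → (0, 1)
no predecessors for #1 (invoked 1): thr0 increments from zero → (1, 0)
VC(#4, invoked at 7): max of VC(#2)=(0, 1), then +1 on thread thr1 → (0, 2)
VC(#3, invoked at 4): max of VC(#1)=(1, 0), then +1 on thread thr0 → (2, 0)
VC(#6, invoked at 11): max of VC(#4)=(0, 2), then +1 on thread thr1 → (0, 3)
VC(#5, invoked at 8): max of VC(#3)=(2, 0), then +1 on thread thr0 → (3, 0)
VC(#7, invoked at 12): max of VC(#2)=(0, 1), VC(#5)=(3, 0), then +1 on thread thr0 → (4, 1)
target: VC(#7) = (4, 1)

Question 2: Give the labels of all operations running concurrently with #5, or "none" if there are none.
#4

#5 spans [8,10]; an op avoiding the whole window 8..10 is ordered, any other is concurrent
#1 [1,2]: before
#2 [3,5]: before
#3 [4,6]: before
#4 [7,9]: concurrent
#6 [11,13]: after
#7 [12,14]: after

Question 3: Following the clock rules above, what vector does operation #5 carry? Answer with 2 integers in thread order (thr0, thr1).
(3, 0)

#2 (invocation 3): nothing precedes it; thr1's component alone gives (0, 1)
#1 (invocation 1): nothing precedes it; thr0's component alone gives (1, 0)
#4, invoked 7, takes VC(#2)=(0, 1) under max, adds 1 for thr1 → (0, 2)
#3, invoked 4, takes VC(#1)=(1, 0) under max, adds 1 for thr0 → (2, 0)
#6, invoked 11, takes VC(#4)=(0, 2) under max, adds 1 for thr1 → (0, 3)
#5, invoked 8, takes VC(#3)=(2, 0) under max, adds 1 for thr0 → (3, 0)
#7, invoked 12, takes VC(#2)=(0, 1), VC(#5)=(3, 0) under max, adds 1 for thr0 → (4, 1)
target: VC(#5) = (3, 0)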